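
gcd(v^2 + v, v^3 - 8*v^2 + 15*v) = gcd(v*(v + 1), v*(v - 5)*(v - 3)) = v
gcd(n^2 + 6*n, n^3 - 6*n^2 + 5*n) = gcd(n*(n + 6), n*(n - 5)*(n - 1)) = n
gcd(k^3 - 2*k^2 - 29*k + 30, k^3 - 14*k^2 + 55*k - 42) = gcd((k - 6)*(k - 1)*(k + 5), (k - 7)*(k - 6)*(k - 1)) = k^2 - 7*k + 6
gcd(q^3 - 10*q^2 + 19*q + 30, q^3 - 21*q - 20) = q^2 - 4*q - 5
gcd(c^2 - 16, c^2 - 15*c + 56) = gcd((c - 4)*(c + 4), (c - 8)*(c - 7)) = 1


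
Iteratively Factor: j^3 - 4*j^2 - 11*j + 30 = (j - 2)*(j^2 - 2*j - 15) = (j - 2)*(j + 3)*(j - 5)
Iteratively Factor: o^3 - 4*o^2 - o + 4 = (o + 1)*(o^2 - 5*o + 4) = (o - 1)*(o + 1)*(o - 4)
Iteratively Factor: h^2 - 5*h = (h - 5)*(h)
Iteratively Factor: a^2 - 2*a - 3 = (a - 3)*(a + 1)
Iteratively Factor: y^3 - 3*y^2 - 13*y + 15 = (y - 1)*(y^2 - 2*y - 15) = (y - 1)*(y + 3)*(y - 5)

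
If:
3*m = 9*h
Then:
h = m/3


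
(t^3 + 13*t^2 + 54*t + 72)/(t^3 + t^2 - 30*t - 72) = (t + 6)/(t - 6)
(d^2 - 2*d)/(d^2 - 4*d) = (d - 2)/(d - 4)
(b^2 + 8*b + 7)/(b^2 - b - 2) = (b + 7)/(b - 2)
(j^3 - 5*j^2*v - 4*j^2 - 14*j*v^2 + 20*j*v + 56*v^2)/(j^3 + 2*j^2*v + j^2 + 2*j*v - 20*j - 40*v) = (j - 7*v)/(j + 5)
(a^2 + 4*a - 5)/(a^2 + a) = (a^2 + 4*a - 5)/(a*(a + 1))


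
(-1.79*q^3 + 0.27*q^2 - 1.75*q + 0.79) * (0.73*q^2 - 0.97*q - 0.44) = -1.3067*q^5 + 1.9334*q^4 - 0.7518*q^3 + 2.1554*q^2 + 0.00370000000000004*q - 0.3476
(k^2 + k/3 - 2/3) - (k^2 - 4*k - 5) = 13*k/3 + 13/3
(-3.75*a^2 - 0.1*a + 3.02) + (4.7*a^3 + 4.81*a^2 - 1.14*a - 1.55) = 4.7*a^3 + 1.06*a^2 - 1.24*a + 1.47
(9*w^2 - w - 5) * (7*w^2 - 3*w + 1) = 63*w^4 - 34*w^3 - 23*w^2 + 14*w - 5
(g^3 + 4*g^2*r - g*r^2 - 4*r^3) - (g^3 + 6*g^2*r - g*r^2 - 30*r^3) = -2*g^2*r + 26*r^3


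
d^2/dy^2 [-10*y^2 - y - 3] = -20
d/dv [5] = 0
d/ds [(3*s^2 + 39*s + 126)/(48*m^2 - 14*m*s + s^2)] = 3*(2*(7*m - s)*(s^2 + 13*s + 42) + (2*s + 13)*(48*m^2 - 14*m*s + s^2))/(48*m^2 - 14*m*s + s^2)^2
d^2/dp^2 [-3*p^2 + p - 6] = -6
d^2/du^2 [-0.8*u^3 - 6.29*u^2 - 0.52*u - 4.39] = -4.8*u - 12.58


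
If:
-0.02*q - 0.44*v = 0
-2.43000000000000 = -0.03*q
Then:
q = 81.00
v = -3.68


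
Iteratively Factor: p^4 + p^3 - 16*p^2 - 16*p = (p + 4)*(p^3 - 3*p^2 - 4*p) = (p - 4)*(p + 4)*(p^2 + p) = p*(p - 4)*(p + 4)*(p + 1)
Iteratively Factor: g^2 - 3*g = (g - 3)*(g)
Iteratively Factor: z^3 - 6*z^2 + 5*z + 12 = (z - 3)*(z^2 - 3*z - 4) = (z - 3)*(z + 1)*(z - 4)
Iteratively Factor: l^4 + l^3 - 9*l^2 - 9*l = (l)*(l^3 + l^2 - 9*l - 9) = l*(l + 1)*(l^2 - 9) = l*(l + 1)*(l + 3)*(l - 3)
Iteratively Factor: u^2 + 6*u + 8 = (u + 2)*(u + 4)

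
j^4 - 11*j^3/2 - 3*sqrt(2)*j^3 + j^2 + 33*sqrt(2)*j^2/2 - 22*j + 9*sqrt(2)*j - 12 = (j - 6)*(j + 1/2)*(j - 2*sqrt(2))*(j - sqrt(2))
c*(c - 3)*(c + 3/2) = c^3 - 3*c^2/2 - 9*c/2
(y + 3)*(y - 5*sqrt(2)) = y^2 - 5*sqrt(2)*y + 3*y - 15*sqrt(2)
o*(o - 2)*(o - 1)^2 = o^4 - 4*o^3 + 5*o^2 - 2*o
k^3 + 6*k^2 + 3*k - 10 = (k - 1)*(k + 2)*(k + 5)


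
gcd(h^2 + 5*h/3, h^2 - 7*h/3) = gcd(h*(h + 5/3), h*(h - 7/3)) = h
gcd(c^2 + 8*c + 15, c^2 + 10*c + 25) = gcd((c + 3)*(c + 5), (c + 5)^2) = c + 5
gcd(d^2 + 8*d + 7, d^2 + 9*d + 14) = d + 7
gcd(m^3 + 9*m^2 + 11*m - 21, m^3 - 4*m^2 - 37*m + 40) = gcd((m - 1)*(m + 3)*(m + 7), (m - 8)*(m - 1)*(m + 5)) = m - 1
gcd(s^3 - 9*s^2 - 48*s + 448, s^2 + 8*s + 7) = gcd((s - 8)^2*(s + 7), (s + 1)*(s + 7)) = s + 7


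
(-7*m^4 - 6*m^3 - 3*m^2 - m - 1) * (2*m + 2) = -14*m^5 - 26*m^4 - 18*m^3 - 8*m^2 - 4*m - 2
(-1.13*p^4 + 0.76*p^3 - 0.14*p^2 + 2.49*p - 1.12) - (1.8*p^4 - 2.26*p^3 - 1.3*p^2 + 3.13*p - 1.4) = -2.93*p^4 + 3.02*p^3 + 1.16*p^2 - 0.64*p + 0.28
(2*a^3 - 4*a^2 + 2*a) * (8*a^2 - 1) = 16*a^5 - 32*a^4 + 14*a^3 + 4*a^2 - 2*a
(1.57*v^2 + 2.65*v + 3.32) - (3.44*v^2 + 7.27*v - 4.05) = -1.87*v^2 - 4.62*v + 7.37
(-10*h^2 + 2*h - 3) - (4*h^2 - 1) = -14*h^2 + 2*h - 2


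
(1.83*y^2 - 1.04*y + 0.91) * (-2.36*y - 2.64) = -4.3188*y^3 - 2.3768*y^2 + 0.598*y - 2.4024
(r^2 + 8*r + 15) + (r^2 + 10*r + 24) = 2*r^2 + 18*r + 39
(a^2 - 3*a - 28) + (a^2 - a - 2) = 2*a^2 - 4*a - 30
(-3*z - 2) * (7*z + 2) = -21*z^2 - 20*z - 4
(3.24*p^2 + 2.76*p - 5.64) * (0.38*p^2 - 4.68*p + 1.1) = 1.2312*p^4 - 14.1144*p^3 - 11.496*p^2 + 29.4312*p - 6.204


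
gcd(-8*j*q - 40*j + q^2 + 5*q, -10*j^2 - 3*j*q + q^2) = 1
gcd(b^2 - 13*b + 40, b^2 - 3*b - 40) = b - 8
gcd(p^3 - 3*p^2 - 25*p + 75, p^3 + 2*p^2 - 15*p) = p^2 + 2*p - 15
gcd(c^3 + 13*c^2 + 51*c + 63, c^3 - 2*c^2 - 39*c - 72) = c^2 + 6*c + 9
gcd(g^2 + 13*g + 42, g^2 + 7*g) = g + 7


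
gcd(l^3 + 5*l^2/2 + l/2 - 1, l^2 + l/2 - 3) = l + 2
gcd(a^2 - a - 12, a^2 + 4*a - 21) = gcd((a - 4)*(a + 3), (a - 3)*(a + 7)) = 1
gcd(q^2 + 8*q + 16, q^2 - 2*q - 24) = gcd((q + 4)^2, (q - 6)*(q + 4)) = q + 4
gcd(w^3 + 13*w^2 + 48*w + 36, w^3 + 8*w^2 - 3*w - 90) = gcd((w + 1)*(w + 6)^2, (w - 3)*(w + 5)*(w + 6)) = w + 6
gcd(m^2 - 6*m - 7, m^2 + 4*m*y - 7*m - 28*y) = m - 7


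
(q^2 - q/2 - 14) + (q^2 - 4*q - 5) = 2*q^2 - 9*q/2 - 19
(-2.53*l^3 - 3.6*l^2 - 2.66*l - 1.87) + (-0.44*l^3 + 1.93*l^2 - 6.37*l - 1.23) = -2.97*l^3 - 1.67*l^2 - 9.03*l - 3.1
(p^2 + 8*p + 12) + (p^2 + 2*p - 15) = 2*p^2 + 10*p - 3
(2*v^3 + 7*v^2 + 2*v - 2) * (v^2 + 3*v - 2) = 2*v^5 + 13*v^4 + 19*v^3 - 10*v^2 - 10*v + 4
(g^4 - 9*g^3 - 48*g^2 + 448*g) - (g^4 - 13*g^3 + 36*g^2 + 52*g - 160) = 4*g^3 - 84*g^2 + 396*g + 160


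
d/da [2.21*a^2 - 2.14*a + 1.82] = 4.42*a - 2.14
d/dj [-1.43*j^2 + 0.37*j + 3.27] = 0.37 - 2.86*j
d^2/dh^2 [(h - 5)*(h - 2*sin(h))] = 2*(h - 5)*sin(h) - 4*cos(h) + 2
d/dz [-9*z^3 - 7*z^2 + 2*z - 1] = -27*z^2 - 14*z + 2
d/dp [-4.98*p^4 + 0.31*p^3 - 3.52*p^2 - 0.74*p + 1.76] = -19.92*p^3 + 0.93*p^2 - 7.04*p - 0.74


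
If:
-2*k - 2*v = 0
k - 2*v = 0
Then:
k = 0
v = 0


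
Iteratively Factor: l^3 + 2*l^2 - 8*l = (l + 4)*(l^2 - 2*l) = l*(l + 4)*(l - 2)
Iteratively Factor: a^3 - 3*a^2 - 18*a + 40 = (a + 4)*(a^2 - 7*a + 10) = (a - 2)*(a + 4)*(a - 5)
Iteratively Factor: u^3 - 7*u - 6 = (u + 1)*(u^2 - u - 6) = (u - 3)*(u + 1)*(u + 2)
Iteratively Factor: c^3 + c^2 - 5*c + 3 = (c - 1)*(c^2 + 2*c - 3) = (c - 1)^2*(c + 3)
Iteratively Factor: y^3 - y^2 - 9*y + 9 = (y - 3)*(y^2 + 2*y - 3) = (y - 3)*(y - 1)*(y + 3)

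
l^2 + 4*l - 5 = (l - 1)*(l + 5)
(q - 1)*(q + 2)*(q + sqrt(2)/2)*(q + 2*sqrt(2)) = q^4 + q^3 + 5*sqrt(2)*q^3/2 + 5*sqrt(2)*q^2/2 - 5*sqrt(2)*q + 2*q - 4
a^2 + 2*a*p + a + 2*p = (a + 1)*(a + 2*p)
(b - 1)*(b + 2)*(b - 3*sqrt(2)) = b^3 - 3*sqrt(2)*b^2 + b^2 - 3*sqrt(2)*b - 2*b + 6*sqrt(2)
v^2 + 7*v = v*(v + 7)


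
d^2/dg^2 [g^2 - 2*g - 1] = 2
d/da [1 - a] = -1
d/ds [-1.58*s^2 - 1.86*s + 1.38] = -3.16*s - 1.86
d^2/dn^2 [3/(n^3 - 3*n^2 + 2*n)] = 6*(3*n*(1 - n)*(n^2 - 3*n + 2) + (3*n^2 - 6*n + 2)^2)/(n^3*(n^2 - 3*n + 2)^3)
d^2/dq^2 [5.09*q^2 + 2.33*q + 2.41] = 10.1800000000000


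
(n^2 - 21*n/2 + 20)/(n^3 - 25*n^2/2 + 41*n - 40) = 1/(n - 2)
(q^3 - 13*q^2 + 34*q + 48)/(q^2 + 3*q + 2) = (q^2 - 14*q + 48)/(q + 2)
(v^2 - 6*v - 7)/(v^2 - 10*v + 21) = (v + 1)/(v - 3)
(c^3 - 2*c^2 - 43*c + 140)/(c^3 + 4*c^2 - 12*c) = (c^3 - 2*c^2 - 43*c + 140)/(c*(c^2 + 4*c - 12))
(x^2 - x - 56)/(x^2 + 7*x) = (x - 8)/x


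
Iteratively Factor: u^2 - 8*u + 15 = (u - 5)*(u - 3)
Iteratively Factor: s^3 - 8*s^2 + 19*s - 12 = (s - 3)*(s^2 - 5*s + 4) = (s - 4)*(s - 3)*(s - 1)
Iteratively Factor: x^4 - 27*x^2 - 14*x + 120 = (x + 3)*(x^3 - 3*x^2 - 18*x + 40) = (x - 2)*(x + 3)*(x^2 - x - 20) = (x - 2)*(x + 3)*(x + 4)*(x - 5)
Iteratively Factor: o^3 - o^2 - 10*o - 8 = (o + 1)*(o^2 - 2*o - 8) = (o - 4)*(o + 1)*(o + 2)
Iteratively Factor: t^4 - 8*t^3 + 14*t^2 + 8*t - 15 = (t + 1)*(t^3 - 9*t^2 + 23*t - 15) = (t - 1)*(t + 1)*(t^2 - 8*t + 15) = (t - 5)*(t - 1)*(t + 1)*(t - 3)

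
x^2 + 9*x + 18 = (x + 3)*(x + 6)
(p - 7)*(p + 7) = p^2 - 49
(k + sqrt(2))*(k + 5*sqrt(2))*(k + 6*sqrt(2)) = k^3 + 12*sqrt(2)*k^2 + 82*k + 60*sqrt(2)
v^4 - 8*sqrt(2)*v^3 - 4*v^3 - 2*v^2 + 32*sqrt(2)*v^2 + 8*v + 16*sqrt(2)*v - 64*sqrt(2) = (v - 4)*(v - 8*sqrt(2))*(v - sqrt(2))*(v + sqrt(2))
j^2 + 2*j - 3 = (j - 1)*(j + 3)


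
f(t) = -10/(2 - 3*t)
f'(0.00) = -7.50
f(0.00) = -5.00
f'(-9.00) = -0.04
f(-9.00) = -0.34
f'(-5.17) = -0.10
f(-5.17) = -0.57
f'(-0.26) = -3.88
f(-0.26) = -3.60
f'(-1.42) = -0.77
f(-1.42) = -1.60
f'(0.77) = -312.17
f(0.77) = 32.26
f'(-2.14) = -0.42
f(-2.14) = -1.19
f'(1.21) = -11.29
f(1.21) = 6.13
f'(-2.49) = -0.33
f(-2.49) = -1.06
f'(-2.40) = -0.35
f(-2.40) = -1.09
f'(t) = -30/(2 - 3*t)^2 = -30/(3*t - 2)^2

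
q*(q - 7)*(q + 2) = q^3 - 5*q^2 - 14*q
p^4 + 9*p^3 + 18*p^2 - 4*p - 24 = (p - 1)*(p + 2)^2*(p + 6)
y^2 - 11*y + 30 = (y - 6)*(y - 5)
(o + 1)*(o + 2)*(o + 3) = o^3 + 6*o^2 + 11*o + 6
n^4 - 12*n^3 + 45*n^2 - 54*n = n*(n - 6)*(n - 3)^2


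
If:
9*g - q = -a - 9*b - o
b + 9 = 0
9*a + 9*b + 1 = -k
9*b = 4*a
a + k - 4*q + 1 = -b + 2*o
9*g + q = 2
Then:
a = -81/4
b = -9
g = -13/48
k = 1049/4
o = 865/8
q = 71/16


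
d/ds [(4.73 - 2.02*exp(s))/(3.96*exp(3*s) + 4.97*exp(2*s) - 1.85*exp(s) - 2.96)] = (15.9984*exp(3*s) - 46.153*exp(2*s) - 47.0162*exp(s) + 14.7297)*exp(s)/(15.6816*exp(6*s) + 39.3624*exp(5*s) + 10.0489*exp(4*s) - 41.8322*exp(3*s) - 25.9999*exp(2*s) + 10.952*exp(s) + 8.7616)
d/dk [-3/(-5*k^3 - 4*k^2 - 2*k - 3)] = 3*(-15*k^2 - 8*k - 2)/(5*k^3 + 4*k^2 + 2*k + 3)^2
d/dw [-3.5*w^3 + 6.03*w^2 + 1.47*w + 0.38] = -10.5*w^2 + 12.06*w + 1.47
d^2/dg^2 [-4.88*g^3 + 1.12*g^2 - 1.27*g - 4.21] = 2.24 - 29.28*g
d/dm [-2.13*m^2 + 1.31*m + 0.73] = 1.31 - 4.26*m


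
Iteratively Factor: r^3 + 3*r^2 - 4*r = (r - 1)*(r^2 + 4*r) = (r - 1)*(r + 4)*(r)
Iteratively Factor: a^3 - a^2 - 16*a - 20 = (a - 5)*(a^2 + 4*a + 4) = (a - 5)*(a + 2)*(a + 2)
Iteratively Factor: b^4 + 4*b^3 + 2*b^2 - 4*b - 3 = (b + 1)*(b^3 + 3*b^2 - b - 3) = (b + 1)^2*(b^2 + 2*b - 3) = (b + 1)^2*(b + 3)*(b - 1)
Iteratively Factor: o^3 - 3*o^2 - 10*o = (o + 2)*(o^2 - 5*o) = o*(o + 2)*(o - 5)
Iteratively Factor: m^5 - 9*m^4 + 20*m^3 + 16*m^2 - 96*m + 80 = (m - 2)*(m^4 - 7*m^3 + 6*m^2 + 28*m - 40) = (m - 2)*(m + 2)*(m^3 - 9*m^2 + 24*m - 20) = (m - 5)*(m - 2)*(m + 2)*(m^2 - 4*m + 4) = (m - 5)*(m - 2)^2*(m + 2)*(m - 2)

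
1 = 1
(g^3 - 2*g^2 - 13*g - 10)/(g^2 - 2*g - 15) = (g^2 + 3*g + 2)/(g + 3)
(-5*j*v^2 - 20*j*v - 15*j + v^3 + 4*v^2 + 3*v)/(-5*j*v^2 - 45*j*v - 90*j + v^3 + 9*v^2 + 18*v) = (v + 1)/(v + 6)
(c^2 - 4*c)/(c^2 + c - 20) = c/(c + 5)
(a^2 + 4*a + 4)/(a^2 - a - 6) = (a + 2)/(a - 3)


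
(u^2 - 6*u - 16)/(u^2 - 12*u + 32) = (u + 2)/(u - 4)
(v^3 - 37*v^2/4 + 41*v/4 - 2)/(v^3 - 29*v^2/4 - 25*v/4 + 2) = (v - 1)/(v + 1)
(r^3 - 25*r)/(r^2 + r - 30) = r*(r + 5)/(r + 6)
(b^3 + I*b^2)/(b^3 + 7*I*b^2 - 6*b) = b/(b + 6*I)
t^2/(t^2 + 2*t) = t/(t + 2)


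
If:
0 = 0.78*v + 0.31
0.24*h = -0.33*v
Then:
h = 0.55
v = -0.40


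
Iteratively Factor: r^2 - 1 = (r + 1)*(r - 1)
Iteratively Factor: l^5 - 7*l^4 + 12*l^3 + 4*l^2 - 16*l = (l - 4)*(l^4 - 3*l^3 + 4*l) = l*(l - 4)*(l^3 - 3*l^2 + 4) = l*(l - 4)*(l - 2)*(l^2 - l - 2) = l*(l - 4)*(l - 2)^2*(l + 1)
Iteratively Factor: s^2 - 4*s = (s)*(s - 4)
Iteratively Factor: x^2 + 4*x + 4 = (x + 2)*(x + 2)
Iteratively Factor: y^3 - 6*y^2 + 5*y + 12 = (y - 3)*(y^2 - 3*y - 4) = (y - 4)*(y - 3)*(y + 1)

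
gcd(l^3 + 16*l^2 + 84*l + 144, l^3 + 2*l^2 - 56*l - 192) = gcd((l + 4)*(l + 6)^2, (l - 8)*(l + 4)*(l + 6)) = l^2 + 10*l + 24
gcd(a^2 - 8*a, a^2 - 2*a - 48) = a - 8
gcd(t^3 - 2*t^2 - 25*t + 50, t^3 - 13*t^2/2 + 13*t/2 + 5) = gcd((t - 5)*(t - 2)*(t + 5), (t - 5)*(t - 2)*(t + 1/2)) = t^2 - 7*t + 10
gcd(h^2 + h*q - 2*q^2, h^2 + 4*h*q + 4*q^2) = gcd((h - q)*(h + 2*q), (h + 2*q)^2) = h + 2*q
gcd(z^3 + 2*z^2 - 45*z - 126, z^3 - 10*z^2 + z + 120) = z + 3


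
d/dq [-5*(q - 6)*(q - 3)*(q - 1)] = -15*q^2 + 100*q - 135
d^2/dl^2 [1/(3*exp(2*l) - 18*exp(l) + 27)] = (4*exp(l)/3 + 2)*exp(l)/(exp(4*l) - 12*exp(3*l) + 54*exp(2*l) - 108*exp(l) + 81)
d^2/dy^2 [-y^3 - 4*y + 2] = -6*y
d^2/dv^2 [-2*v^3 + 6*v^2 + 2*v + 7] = 12 - 12*v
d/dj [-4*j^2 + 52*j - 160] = 52 - 8*j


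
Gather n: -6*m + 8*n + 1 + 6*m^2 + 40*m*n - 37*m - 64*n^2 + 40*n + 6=6*m^2 - 43*m - 64*n^2 + n*(40*m + 48) + 7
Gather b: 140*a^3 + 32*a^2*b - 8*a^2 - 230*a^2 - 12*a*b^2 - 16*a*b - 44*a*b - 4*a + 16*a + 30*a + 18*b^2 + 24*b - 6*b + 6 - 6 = 140*a^3 - 238*a^2 + 42*a + b^2*(18 - 12*a) + b*(32*a^2 - 60*a + 18)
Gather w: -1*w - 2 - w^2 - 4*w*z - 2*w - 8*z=-w^2 + w*(-4*z - 3) - 8*z - 2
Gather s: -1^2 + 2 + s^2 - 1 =s^2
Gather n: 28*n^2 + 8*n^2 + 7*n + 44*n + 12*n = 36*n^2 + 63*n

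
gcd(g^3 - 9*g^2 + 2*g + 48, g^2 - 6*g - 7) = 1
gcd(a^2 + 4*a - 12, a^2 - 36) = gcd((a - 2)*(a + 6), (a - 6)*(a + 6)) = a + 6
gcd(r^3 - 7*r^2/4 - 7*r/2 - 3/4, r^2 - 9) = r - 3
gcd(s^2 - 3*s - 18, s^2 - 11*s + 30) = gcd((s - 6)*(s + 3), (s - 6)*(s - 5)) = s - 6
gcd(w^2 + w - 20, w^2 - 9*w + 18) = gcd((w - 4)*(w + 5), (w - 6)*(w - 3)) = 1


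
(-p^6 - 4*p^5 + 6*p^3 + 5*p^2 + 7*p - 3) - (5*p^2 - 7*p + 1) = -p^6 - 4*p^5 + 6*p^3 + 14*p - 4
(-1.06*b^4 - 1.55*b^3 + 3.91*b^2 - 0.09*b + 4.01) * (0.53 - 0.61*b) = 0.6466*b^5 + 0.3837*b^4 - 3.2066*b^3 + 2.1272*b^2 - 2.4938*b + 2.1253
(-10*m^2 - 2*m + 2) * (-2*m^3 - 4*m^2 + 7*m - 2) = 20*m^5 + 44*m^4 - 66*m^3 - 2*m^2 + 18*m - 4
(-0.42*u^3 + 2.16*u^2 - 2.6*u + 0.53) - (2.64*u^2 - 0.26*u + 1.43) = -0.42*u^3 - 0.48*u^2 - 2.34*u - 0.9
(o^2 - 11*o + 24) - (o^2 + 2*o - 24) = 48 - 13*o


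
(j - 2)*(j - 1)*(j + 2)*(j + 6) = j^4 + 5*j^3 - 10*j^2 - 20*j + 24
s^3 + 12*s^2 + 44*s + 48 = (s + 2)*(s + 4)*(s + 6)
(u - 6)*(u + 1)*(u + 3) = u^3 - 2*u^2 - 21*u - 18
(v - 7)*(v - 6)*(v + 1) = v^3 - 12*v^2 + 29*v + 42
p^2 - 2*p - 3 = (p - 3)*(p + 1)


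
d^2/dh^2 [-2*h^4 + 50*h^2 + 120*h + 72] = 100 - 24*h^2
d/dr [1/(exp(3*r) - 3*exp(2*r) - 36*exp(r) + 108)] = 3*(-exp(2*r) + 2*exp(r) + 12)*exp(r)/(exp(3*r) - 3*exp(2*r) - 36*exp(r) + 108)^2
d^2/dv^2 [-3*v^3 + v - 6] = -18*v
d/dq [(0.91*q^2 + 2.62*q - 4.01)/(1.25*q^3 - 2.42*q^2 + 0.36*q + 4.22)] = (-1.1375*q^4 - 6.55*q^3 + 21.7055*q^2 - 11.728*q + 12.5)/(1.5625*q^6 - 6.05*q^5 + 6.7564*q^4 + 8.8076*q^3 - 20.2952*q^2 + 3.0384*q + 17.8084)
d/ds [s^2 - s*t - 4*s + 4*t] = 2*s - t - 4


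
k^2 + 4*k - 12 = (k - 2)*(k + 6)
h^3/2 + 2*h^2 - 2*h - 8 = (h/2 + 1)*(h - 2)*(h + 4)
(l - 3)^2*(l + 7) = l^3 + l^2 - 33*l + 63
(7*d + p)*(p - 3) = 7*d*p - 21*d + p^2 - 3*p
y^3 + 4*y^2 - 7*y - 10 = (y - 2)*(y + 1)*(y + 5)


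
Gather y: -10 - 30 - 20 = -60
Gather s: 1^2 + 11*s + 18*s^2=18*s^2 + 11*s + 1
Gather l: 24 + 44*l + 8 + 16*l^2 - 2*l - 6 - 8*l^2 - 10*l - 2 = 8*l^2 + 32*l + 24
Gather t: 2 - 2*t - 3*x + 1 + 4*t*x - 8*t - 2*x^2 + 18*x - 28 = t*(4*x - 10) - 2*x^2 + 15*x - 25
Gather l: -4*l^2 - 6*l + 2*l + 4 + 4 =-4*l^2 - 4*l + 8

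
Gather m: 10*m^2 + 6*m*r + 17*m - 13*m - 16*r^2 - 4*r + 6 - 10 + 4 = 10*m^2 + m*(6*r + 4) - 16*r^2 - 4*r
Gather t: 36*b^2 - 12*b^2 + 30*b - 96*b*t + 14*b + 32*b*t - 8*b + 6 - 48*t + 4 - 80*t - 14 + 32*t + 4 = 24*b^2 + 36*b + t*(-64*b - 96)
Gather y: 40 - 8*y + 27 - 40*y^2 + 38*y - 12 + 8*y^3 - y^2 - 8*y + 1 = 8*y^3 - 41*y^2 + 22*y + 56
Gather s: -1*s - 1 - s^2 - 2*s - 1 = -s^2 - 3*s - 2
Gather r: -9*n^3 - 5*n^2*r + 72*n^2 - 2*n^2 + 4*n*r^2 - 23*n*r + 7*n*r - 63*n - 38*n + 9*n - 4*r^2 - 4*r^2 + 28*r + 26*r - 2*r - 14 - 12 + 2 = -9*n^3 + 70*n^2 - 92*n + r^2*(4*n - 8) + r*(-5*n^2 - 16*n + 52) - 24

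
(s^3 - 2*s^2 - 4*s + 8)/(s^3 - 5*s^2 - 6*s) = (-s^3 + 2*s^2 + 4*s - 8)/(s*(-s^2 + 5*s + 6))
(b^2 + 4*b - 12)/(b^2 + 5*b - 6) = (b - 2)/(b - 1)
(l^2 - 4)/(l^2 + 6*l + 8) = (l - 2)/(l + 4)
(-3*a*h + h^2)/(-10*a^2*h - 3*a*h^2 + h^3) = (3*a - h)/(10*a^2 + 3*a*h - h^2)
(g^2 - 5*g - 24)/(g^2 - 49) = (g^2 - 5*g - 24)/(g^2 - 49)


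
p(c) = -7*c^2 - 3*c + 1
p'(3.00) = -45.00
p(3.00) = -71.00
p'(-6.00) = 81.00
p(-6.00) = -233.00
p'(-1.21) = 13.94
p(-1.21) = -5.62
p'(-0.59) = 5.26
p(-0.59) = 0.33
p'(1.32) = -21.48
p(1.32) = -15.16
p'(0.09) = -4.26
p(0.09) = 0.67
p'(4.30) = -63.20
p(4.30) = -141.33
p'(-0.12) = -1.32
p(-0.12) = 1.26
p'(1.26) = -20.64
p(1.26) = -13.89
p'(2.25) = -34.50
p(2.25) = -41.19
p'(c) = -14*c - 3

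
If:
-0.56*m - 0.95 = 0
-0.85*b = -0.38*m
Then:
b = -0.76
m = -1.70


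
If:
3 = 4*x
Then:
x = 3/4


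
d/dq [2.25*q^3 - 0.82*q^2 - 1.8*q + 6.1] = 6.75*q^2 - 1.64*q - 1.8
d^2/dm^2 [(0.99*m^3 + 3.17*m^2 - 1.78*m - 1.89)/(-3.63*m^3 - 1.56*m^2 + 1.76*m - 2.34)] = (-72.329202*m^6 + 102.77982*m^5 + 338.726916*m^4 + 563.310852*m^3 - 132.394176*m^2 - 198.970668*m - 22.143384)/(47.832147*m^9 + 61.667892*m^8 - 43.072128*m^7 + 36.499086*m^6 + 100.389168*m^5 - 58.118112*m^4 + 15.629284*m^3 + 47.37096*m^2 - 28.911168*m + 12.812904)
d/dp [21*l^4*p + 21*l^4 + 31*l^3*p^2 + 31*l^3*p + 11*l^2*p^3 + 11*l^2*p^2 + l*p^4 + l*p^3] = l*(21*l^3 + 62*l^2*p + 31*l^2 + 33*l*p^2 + 22*l*p + 4*p^3 + 3*p^2)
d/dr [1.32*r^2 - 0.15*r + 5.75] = 2.64*r - 0.15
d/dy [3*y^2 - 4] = 6*y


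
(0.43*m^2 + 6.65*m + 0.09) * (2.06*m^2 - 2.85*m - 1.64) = 0.8858*m^4 + 12.4735*m^3 - 19.4723*m^2 - 11.1625*m - 0.1476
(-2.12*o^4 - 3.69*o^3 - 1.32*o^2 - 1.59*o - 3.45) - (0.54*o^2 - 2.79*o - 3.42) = -2.12*o^4 - 3.69*o^3 - 1.86*o^2 + 1.2*o - 0.0300000000000002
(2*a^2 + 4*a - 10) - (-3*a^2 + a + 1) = 5*a^2 + 3*a - 11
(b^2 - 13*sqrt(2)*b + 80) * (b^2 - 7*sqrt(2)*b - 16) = b^4 - 20*sqrt(2)*b^3 + 246*b^2 - 352*sqrt(2)*b - 1280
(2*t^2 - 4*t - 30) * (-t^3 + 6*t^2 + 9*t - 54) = -2*t^5 + 16*t^4 + 24*t^3 - 324*t^2 - 54*t + 1620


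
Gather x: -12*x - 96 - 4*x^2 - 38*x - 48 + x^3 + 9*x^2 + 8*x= x^3 + 5*x^2 - 42*x - 144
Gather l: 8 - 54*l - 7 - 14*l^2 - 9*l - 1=-14*l^2 - 63*l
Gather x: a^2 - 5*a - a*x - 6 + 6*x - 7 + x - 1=a^2 - 5*a + x*(7 - a) - 14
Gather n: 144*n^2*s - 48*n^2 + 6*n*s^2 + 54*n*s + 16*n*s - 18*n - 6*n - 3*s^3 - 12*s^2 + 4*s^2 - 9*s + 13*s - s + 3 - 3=n^2*(144*s - 48) + n*(6*s^2 + 70*s - 24) - 3*s^3 - 8*s^2 + 3*s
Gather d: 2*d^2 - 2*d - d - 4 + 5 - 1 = 2*d^2 - 3*d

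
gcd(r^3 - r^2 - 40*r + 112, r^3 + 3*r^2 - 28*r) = r^2 + 3*r - 28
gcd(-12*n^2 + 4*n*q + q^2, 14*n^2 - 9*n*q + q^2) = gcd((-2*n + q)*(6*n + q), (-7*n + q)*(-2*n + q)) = -2*n + q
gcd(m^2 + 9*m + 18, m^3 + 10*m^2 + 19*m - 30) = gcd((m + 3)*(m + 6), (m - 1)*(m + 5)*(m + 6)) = m + 6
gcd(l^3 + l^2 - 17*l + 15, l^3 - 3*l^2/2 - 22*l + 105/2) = l^2 + 2*l - 15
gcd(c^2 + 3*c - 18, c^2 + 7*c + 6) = c + 6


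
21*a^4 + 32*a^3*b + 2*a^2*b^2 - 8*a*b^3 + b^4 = (-7*a + b)*(-3*a + b)*(a + b)^2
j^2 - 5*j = j*(j - 5)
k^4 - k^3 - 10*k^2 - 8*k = k*(k - 4)*(k + 1)*(k + 2)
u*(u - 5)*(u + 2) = u^3 - 3*u^2 - 10*u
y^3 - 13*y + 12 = (y - 3)*(y - 1)*(y + 4)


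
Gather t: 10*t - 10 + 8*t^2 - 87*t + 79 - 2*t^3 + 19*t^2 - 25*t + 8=-2*t^3 + 27*t^2 - 102*t + 77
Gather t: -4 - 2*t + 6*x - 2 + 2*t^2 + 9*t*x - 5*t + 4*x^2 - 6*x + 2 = 2*t^2 + t*(9*x - 7) + 4*x^2 - 4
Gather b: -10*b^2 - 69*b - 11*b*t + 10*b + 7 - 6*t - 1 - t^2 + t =-10*b^2 + b*(-11*t - 59) - t^2 - 5*t + 6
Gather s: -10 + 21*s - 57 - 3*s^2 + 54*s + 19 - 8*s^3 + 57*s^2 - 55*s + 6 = -8*s^3 + 54*s^2 + 20*s - 42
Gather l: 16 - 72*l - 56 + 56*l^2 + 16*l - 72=56*l^2 - 56*l - 112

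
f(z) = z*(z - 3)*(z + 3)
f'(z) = z*(z - 3) + z*(z + 3) + (z - 3)*(z + 3)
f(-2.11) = 9.60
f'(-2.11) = 4.36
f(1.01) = -8.06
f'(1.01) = -5.94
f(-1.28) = 9.42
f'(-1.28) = -4.08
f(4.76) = 65.01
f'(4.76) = 58.97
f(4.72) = 62.67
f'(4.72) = 57.84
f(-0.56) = 4.86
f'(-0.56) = -8.06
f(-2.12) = 9.55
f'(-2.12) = 4.48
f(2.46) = -7.25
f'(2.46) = 9.15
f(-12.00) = -1620.00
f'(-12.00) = 423.00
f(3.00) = 0.00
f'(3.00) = 18.00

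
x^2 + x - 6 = (x - 2)*(x + 3)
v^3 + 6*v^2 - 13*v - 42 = (v - 3)*(v + 2)*(v + 7)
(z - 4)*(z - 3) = z^2 - 7*z + 12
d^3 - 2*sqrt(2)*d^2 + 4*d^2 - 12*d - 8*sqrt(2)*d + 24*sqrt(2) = (d - 2)*(d + 6)*(d - 2*sqrt(2))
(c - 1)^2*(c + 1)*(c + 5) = c^4 + 4*c^3 - 6*c^2 - 4*c + 5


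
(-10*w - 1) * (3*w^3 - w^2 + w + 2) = -30*w^4 + 7*w^3 - 9*w^2 - 21*w - 2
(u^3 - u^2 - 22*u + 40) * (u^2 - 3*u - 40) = u^5 - 4*u^4 - 59*u^3 + 146*u^2 + 760*u - 1600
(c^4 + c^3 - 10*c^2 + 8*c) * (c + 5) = c^5 + 6*c^4 - 5*c^3 - 42*c^2 + 40*c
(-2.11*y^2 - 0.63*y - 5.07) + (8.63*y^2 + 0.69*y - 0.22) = 6.52*y^2 + 0.0599999999999999*y - 5.29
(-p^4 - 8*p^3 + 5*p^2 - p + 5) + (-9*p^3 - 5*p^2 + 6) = -p^4 - 17*p^3 - p + 11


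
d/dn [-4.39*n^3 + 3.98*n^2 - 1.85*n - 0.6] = -13.17*n^2 + 7.96*n - 1.85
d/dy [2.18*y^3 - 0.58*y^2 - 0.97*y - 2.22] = 6.54*y^2 - 1.16*y - 0.97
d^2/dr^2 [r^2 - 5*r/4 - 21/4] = 2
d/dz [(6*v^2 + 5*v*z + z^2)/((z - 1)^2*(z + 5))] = ((5*v + 2*z)*(z - 1)*(z + 5) - (z - 1)*(6*v^2 + 5*v*z + z^2) - 2*(z + 5)*(6*v^2 + 5*v*z + z^2))/((z - 1)^3*(z + 5)^2)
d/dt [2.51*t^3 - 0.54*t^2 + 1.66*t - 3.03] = 7.53*t^2 - 1.08*t + 1.66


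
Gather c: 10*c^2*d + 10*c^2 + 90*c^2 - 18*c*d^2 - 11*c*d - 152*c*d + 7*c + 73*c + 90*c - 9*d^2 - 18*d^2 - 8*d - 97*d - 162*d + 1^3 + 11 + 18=c^2*(10*d + 100) + c*(-18*d^2 - 163*d + 170) - 27*d^2 - 267*d + 30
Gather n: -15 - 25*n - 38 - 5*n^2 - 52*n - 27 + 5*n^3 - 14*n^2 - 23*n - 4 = 5*n^3 - 19*n^2 - 100*n - 84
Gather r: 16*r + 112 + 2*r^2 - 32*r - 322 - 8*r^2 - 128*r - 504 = -6*r^2 - 144*r - 714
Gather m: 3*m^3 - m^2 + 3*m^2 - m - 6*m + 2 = 3*m^3 + 2*m^2 - 7*m + 2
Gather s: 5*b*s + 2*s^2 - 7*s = 2*s^2 + s*(5*b - 7)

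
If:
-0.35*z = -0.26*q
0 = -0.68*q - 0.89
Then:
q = -1.31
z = -0.97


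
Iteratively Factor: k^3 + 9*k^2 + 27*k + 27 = (k + 3)*(k^2 + 6*k + 9) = (k + 3)^2*(k + 3)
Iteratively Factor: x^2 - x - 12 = (x + 3)*(x - 4)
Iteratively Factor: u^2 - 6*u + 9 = (u - 3)*(u - 3)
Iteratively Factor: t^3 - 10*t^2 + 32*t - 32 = (t - 4)*(t^2 - 6*t + 8) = (t - 4)*(t - 2)*(t - 4)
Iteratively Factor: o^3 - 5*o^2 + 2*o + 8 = (o - 4)*(o^2 - o - 2) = (o - 4)*(o + 1)*(o - 2)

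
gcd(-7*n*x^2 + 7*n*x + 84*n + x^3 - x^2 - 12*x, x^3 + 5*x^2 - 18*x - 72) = x^2 - x - 12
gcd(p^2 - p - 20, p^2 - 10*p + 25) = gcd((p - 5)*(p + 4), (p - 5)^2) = p - 5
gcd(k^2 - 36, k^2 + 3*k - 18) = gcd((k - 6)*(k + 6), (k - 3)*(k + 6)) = k + 6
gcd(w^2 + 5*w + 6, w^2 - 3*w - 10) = w + 2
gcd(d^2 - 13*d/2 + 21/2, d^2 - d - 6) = d - 3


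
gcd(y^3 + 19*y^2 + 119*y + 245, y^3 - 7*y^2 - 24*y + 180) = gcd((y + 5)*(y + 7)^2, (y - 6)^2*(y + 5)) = y + 5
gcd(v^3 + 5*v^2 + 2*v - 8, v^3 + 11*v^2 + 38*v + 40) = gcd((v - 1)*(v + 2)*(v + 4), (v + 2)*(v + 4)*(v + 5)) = v^2 + 6*v + 8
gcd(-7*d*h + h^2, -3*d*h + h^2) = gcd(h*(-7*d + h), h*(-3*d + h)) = h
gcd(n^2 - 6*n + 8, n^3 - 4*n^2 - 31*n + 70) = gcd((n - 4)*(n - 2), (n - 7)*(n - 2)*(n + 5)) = n - 2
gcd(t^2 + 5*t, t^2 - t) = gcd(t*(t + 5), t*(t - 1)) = t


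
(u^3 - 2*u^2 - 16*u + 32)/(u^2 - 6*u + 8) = u + 4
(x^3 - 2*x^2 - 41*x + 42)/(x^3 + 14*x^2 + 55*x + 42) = (x^2 - 8*x + 7)/(x^2 + 8*x + 7)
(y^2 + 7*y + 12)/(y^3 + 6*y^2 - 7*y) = (y^2 + 7*y + 12)/(y*(y^2 + 6*y - 7))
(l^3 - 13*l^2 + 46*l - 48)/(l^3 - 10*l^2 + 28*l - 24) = (l^2 - 11*l + 24)/(l^2 - 8*l + 12)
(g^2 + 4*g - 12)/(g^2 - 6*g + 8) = (g + 6)/(g - 4)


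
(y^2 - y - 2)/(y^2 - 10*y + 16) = (y + 1)/(y - 8)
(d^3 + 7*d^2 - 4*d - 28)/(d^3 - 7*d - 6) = (d^2 + 5*d - 14)/(d^2 - 2*d - 3)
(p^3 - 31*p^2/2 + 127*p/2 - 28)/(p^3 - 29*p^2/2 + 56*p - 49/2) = (p - 8)/(p - 7)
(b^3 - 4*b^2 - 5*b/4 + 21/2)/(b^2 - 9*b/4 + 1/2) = (4*b^2 - 8*b - 21)/(4*b - 1)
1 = 1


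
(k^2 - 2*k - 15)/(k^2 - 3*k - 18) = (k - 5)/(k - 6)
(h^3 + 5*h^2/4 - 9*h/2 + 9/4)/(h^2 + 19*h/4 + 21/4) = (4*h^2 - 7*h + 3)/(4*h + 7)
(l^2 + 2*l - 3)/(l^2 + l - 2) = (l + 3)/(l + 2)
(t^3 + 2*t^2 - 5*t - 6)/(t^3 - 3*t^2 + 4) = (t + 3)/(t - 2)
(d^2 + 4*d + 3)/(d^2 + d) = (d + 3)/d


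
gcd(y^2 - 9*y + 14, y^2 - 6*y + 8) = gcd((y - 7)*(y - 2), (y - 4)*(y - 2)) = y - 2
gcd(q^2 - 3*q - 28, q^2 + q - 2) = 1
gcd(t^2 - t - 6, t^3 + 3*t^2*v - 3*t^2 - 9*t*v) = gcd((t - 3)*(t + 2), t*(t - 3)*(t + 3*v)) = t - 3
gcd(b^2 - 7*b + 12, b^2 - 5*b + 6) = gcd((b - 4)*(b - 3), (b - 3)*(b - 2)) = b - 3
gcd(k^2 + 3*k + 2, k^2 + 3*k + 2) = k^2 + 3*k + 2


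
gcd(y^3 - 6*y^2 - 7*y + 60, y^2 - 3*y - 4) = y - 4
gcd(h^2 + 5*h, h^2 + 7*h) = h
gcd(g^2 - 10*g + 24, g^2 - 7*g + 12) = g - 4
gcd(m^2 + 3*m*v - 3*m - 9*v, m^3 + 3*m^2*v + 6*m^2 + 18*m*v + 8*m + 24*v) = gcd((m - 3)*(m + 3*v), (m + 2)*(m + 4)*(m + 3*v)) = m + 3*v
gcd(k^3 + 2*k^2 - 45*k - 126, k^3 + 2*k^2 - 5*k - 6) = k + 3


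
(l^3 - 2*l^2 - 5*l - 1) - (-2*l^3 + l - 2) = 3*l^3 - 2*l^2 - 6*l + 1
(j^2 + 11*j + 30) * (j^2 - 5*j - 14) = j^4 + 6*j^3 - 39*j^2 - 304*j - 420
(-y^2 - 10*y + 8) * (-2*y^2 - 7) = 2*y^4 + 20*y^3 - 9*y^2 + 70*y - 56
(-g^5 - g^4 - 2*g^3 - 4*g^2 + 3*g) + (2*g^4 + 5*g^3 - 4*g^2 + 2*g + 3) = -g^5 + g^4 + 3*g^3 - 8*g^2 + 5*g + 3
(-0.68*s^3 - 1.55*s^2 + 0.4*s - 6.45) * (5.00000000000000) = -3.4*s^3 - 7.75*s^2 + 2.0*s - 32.25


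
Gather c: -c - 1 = -c - 1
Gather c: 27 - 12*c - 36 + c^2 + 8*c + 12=c^2 - 4*c + 3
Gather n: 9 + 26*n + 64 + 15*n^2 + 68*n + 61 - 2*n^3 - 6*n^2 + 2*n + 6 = -2*n^3 + 9*n^2 + 96*n + 140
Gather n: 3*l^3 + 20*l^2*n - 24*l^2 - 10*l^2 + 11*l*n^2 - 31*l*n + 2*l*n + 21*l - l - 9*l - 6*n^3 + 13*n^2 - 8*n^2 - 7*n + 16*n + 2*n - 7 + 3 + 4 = 3*l^3 - 34*l^2 + 11*l - 6*n^3 + n^2*(11*l + 5) + n*(20*l^2 - 29*l + 11)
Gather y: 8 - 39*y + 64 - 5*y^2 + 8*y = -5*y^2 - 31*y + 72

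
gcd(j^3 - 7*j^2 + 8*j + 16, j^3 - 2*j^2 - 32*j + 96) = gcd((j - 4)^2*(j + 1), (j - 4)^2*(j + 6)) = j^2 - 8*j + 16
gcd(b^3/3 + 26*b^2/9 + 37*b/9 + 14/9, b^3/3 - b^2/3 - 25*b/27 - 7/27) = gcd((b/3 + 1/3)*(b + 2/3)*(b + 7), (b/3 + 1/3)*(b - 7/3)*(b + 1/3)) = b + 1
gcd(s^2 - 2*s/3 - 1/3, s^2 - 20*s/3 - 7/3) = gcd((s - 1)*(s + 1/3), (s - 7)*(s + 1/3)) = s + 1/3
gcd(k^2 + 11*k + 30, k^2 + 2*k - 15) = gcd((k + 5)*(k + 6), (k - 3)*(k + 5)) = k + 5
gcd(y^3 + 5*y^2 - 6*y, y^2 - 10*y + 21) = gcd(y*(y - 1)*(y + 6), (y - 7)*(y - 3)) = 1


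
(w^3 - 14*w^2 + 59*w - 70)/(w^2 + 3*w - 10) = (w^2 - 12*w + 35)/(w + 5)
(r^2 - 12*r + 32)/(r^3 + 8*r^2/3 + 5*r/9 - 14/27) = 27*(r^2 - 12*r + 32)/(27*r^3 + 72*r^2 + 15*r - 14)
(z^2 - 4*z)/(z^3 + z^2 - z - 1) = z*(z - 4)/(z^3 + z^2 - z - 1)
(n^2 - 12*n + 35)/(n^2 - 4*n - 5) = (n - 7)/(n + 1)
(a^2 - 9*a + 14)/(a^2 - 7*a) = (a - 2)/a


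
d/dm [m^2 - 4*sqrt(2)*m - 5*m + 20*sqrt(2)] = 2*m - 4*sqrt(2) - 5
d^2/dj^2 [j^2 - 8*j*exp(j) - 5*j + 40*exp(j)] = -8*j*exp(j) + 24*exp(j) + 2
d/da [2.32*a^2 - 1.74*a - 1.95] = 4.64*a - 1.74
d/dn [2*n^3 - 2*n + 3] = 6*n^2 - 2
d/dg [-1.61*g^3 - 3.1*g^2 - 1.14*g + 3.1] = -4.83*g^2 - 6.2*g - 1.14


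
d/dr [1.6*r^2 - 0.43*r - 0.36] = 3.2*r - 0.43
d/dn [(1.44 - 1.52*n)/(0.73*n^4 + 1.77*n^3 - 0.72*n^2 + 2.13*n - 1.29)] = (3.3288*n^4 + 1.176*n^3 - 8.7408*n^2 + 2.0736*n - 1.1064)/(0.5329*n^8 + 2.5842*n^7 + 2.0817*n^6 + 0.561*n^5 + 6.1752*n^4 - 7.6338*n^3 + 6.3945*n^2 - 5.4954*n + 1.6641)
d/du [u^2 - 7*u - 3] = 2*u - 7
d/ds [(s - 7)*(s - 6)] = 2*s - 13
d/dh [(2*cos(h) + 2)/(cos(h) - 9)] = 20*sin(h)/(cos(h) - 9)^2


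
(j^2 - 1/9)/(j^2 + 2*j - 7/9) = (3*j + 1)/(3*j + 7)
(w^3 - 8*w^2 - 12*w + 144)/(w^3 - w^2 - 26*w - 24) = (w - 6)/(w + 1)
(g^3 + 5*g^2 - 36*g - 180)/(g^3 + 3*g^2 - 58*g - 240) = (g - 6)/(g - 8)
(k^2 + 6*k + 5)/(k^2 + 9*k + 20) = (k + 1)/(k + 4)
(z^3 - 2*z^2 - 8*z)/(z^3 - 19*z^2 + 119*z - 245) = z*(z^2 - 2*z - 8)/(z^3 - 19*z^2 + 119*z - 245)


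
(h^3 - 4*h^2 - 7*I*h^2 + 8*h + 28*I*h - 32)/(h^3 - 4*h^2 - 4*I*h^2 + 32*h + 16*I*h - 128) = (h + I)/(h + 4*I)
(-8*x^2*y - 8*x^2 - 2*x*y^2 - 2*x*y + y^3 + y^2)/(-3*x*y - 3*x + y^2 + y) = (8*x^2 + 2*x*y - y^2)/(3*x - y)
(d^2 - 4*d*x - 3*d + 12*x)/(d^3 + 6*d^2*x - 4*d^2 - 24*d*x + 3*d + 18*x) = (d - 4*x)/(d^2 + 6*d*x - d - 6*x)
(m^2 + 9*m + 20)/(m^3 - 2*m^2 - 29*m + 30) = (m + 4)/(m^2 - 7*m + 6)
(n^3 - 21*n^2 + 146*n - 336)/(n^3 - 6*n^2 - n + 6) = (n^2 - 15*n + 56)/(n^2 - 1)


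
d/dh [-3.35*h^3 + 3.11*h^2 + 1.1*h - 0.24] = -10.05*h^2 + 6.22*h + 1.1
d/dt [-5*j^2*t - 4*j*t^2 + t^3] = -5*j^2 - 8*j*t + 3*t^2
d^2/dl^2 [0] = 0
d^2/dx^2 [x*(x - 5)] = 2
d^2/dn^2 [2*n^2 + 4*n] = 4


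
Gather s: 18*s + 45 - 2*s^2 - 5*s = -2*s^2 + 13*s + 45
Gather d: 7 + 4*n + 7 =4*n + 14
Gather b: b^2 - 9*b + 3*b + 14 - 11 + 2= b^2 - 6*b + 5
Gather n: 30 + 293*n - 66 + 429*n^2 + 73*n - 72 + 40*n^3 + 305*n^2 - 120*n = 40*n^3 + 734*n^2 + 246*n - 108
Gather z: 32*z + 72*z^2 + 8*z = 72*z^2 + 40*z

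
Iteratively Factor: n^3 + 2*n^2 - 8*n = (n - 2)*(n^2 + 4*n) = n*(n - 2)*(n + 4)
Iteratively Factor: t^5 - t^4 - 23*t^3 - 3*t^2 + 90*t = (t - 2)*(t^4 + t^3 - 21*t^2 - 45*t) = t*(t - 2)*(t^3 + t^2 - 21*t - 45) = t*(t - 2)*(t + 3)*(t^2 - 2*t - 15) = t*(t - 2)*(t + 3)^2*(t - 5)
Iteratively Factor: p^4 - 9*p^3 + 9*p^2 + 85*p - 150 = (p - 5)*(p^3 - 4*p^2 - 11*p + 30) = (p - 5)^2*(p^2 + p - 6) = (p - 5)^2*(p + 3)*(p - 2)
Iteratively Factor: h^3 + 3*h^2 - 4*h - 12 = (h + 2)*(h^2 + h - 6) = (h - 2)*(h + 2)*(h + 3)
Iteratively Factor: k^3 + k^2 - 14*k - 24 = (k - 4)*(k^2 + 5*k + 6) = (k - 4)*(k + 3)*(k + 2)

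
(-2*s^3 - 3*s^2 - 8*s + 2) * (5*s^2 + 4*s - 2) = -10*s^5 - 23*s^4 - 48*s^3 - 16*s^2 + 24*s - 4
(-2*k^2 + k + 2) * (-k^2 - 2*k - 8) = 2*k^4 + 3*k^3 + 12*k^2 - 12*k - 16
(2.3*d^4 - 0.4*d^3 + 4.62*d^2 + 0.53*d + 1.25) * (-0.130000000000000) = -0.299*d^4 + 0.052*d^3 - 0.6006*d^2 - 0.0689*d - 0.1625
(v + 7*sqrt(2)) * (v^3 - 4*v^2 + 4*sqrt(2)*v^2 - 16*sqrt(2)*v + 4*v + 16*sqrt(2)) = v^4 - 4*v^3 + 11*sqrt(2)*v^3 - 44*sqrt(2)*v^2 + 60*v^2 - 224*v + 44*sqrt(2)*v + 224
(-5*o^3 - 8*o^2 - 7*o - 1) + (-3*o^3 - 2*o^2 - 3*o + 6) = -8*o^3 - 10*o^2 - 10*o + 5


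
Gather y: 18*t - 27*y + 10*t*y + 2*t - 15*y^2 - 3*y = 20*t - 15*y^2 + y*(10*t - 30)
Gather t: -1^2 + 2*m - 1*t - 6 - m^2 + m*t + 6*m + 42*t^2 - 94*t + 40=-m^2 + 8*m + 42*t^2 + t*(m - 95) + 33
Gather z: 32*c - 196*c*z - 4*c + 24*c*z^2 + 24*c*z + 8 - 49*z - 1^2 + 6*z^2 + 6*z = 28*c + z^2*(24*c + 6) + z*(-172*c - 43) + 7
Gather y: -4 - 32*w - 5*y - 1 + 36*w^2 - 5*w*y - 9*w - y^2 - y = 36*w^2 - 41*w - y^2 + y*(-5*w - 6) - 5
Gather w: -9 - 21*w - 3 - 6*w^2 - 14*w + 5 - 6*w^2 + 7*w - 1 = -12*w^2 - 28*w - 8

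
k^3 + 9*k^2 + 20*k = k*(k + 4)*(k + 5)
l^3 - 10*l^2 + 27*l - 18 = (l - 6)*(l - 3)*(l - 1)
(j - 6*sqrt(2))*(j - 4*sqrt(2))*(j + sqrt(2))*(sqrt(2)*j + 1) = sqrt(2)*j^4 - 17*j^3 + 19*sqrt(2)*j^2 + 124*j + 48*sqrt(2)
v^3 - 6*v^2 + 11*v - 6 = (v - 3)*(v - 2)*(v - 1)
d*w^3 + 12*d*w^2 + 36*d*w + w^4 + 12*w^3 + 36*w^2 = w*(d + w)*(w + 6)^2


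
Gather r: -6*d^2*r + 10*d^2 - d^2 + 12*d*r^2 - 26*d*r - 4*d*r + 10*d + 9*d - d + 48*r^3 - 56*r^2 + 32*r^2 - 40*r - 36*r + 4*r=9*d^2 + 18*d + 48*r^3 + r^2*(12*d - 24) + r*(-6*d^2 - 30*d - 72)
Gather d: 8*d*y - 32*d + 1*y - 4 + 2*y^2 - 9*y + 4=d*(8*y - 32) + 2*y^2 - 8*y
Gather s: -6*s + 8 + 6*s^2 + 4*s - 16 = 6*s^2 - 2*s - 8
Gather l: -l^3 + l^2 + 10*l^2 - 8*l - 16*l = -l^3 + 11*l^2 - 24*l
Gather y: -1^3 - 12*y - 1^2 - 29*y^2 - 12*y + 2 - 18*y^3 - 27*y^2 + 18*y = -18*y^3 - 56*y^2 - 6*y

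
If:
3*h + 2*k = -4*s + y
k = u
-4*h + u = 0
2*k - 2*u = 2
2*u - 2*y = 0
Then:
No Solution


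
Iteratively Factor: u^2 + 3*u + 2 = (u + 1)*(u + 2)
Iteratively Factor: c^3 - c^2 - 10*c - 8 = (c + 2)*(c^2 - 3*c - 4) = (c - 4)*(c + 2)*(c + 1)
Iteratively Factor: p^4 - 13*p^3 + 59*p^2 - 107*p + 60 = (p - 5)*(p^3 - 8*p^2 + 19*p - 12) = (p - 5)*(p - 1)*(p^2 - 7*p + 12) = (p - 5)*(p - 3)*(p - 1)*(p - 4)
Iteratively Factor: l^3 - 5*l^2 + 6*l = (l - 3)*(l^2 - 2*l) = (l - 3)*(l - 2)*(l)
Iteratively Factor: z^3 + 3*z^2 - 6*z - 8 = (z - 2)*(z^2 + 5*z + 4) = (z - 2)*(z + 4)*(z + 1)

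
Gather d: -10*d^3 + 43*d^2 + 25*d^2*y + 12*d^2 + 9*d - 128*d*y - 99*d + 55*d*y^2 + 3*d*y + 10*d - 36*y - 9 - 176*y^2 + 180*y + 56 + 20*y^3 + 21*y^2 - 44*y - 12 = -10*d^3 + d^2*(25*y + 55) + d*(55*y^2 - 125*y - 80) + 20*y^3 - 155*y^2 + 100*y + 35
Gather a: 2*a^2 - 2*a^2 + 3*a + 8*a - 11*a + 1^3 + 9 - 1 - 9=0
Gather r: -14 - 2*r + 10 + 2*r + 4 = 0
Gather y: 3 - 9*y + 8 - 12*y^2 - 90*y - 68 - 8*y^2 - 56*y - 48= -20*y^2 - 155*y - 105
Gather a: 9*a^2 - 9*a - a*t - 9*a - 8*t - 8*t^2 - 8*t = 9*a^2 + a*(-t - 18) - 8*t^2 - 16*t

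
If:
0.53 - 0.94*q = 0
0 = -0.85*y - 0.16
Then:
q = 0.56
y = -0.19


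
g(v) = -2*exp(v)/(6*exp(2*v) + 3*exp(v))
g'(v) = -2*(-12*exp(2*v) - 3*exp(v))*exp(v)/(6*exp(2*v) + 3*exp(v))^2 - 2*exp(v)/(6*exp(2*v) + 3*exp(v))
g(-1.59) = -0.47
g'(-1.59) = 0.14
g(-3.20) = -0.62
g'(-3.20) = 0.05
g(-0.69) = -0.33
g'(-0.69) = 0.17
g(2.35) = -0.03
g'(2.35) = 0.03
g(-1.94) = -0.52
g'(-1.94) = 0.12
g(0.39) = -0.17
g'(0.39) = 0.13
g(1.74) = -0.05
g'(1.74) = 0.05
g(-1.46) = -0.46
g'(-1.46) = 0.14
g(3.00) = -0.02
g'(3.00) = 0.02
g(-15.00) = -0.67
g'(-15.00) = 0.00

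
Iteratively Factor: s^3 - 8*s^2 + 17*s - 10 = (s - 5)*(s^2 - 3*s + 2) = (s - 5)*(s - 2)*(s - 1)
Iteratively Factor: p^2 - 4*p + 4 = (p - 2)*(p - 2)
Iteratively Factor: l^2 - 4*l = (l)*(l - 4)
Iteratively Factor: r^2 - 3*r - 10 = (r - 5)*(r + 2)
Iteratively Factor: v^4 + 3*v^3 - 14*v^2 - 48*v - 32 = (v + 2)*(v^3 + v^2 - 16*v - 16) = (v + 1)*(v + 2)*(v^2 - 16) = (v - 4)*(v + 1)*(v + 2)*(v + 4)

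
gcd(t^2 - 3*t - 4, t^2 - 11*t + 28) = t - 4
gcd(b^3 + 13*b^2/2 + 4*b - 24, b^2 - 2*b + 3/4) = b - 3/2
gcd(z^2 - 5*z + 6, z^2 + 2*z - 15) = z - 3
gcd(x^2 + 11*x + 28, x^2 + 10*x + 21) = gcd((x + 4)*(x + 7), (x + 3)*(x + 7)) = x + 7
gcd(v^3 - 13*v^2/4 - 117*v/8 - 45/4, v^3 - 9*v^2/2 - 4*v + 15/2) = v + 3/2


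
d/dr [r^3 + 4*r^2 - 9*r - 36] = 3*r^2 + 8*r - 9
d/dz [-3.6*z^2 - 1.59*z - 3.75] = -7.2*z - 1.59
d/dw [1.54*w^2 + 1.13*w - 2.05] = 3.08*w + 1.13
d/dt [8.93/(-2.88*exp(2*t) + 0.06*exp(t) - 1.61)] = (51.4368*exp(t) - 0.5358)*exp(t)/(2.88*exp(2*t) - 0.06*exp(t) + 1.61)^2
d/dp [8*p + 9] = 8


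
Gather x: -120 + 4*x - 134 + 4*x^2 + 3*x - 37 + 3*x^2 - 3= 7*x^2 + 7*x - 294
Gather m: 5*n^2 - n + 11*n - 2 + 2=5*n^2 + 10*n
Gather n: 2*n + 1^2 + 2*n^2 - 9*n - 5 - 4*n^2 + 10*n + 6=-2*n^2 + 3*n + 2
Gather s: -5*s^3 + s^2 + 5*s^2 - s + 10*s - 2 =-5*s^3 + 6*s^2 + 9*s - 2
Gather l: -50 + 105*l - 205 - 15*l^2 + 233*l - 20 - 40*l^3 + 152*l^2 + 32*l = -40*l^3 + 137*l^2 + 370*l - 275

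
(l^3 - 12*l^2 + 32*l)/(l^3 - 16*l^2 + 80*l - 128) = l/(l - 4)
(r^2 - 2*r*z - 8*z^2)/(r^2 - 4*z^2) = (-r + 4*z)/(-r + 2*z)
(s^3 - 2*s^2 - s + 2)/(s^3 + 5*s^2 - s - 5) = (s - 2)/(s + 5)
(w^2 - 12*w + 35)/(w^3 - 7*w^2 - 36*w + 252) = (w - 5)/(w^2 - 36)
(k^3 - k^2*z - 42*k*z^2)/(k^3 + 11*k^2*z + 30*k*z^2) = (k - 7*z)/(k + 5*z)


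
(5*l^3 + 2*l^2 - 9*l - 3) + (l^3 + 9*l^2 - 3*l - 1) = 6*l^3 + 11*l^2 - 12*l - 4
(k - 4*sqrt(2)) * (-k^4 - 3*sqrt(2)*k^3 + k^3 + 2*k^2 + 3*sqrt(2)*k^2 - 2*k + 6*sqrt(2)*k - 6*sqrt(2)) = -k^5 + k^4 + sqrt(2)*k^4 - sqrt(2)*k^3 + 26*k^3 - 26*k^2 - 2*sqrt(2)*k^2 - 48*k + 2*sqrt(2)*k + 48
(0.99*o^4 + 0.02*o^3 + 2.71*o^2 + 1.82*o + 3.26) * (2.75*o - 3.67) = 2.7225*o^5 - 3.5783*o^4 + 7.3791*o^3 - 4.9407*o^2 + 2.2856*o - 11.9642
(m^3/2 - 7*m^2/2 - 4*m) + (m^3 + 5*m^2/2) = 3*m^3/2 - m^2 - 4*m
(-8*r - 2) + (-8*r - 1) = -16*r - 3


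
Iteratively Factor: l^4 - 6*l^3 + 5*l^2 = (l - 5)*(l^3 - l^2) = l*(l - 5)*(l^2 - l) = l*(l - 5)*(l - 1)*(l)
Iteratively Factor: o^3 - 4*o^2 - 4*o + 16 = (o - 4)*(o^2 - 4) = (o - 4)*(o + 2)*(o - 2)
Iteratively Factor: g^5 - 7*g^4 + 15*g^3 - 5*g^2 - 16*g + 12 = (g - 3)*(g^4 - 4*g^3 + 3*g^2 + 4*g - 4) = (g - 3)*(g - 1)*(g^3 - 3*g^2 + 4) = (g - 3)*(g - 1)*(g + 1)*(g^2 - 4*g + 4) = (g - 3)*(g - 2)*(g - 1)*(g + 1)*(g - 2)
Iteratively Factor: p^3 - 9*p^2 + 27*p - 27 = (p - 3)*(p^2 - 6*p + 9) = (p - 3)^2*(p - 3)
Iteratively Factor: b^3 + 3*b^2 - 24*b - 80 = (b - 5)*(b^2 + 8*b + 16) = (b - 5)*(b + 4)*(b + 4)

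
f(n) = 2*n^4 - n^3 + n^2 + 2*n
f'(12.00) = 13418.00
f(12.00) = 39912.00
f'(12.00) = 13418.00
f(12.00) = 39912.00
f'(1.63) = 31.94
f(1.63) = 15.70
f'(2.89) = 175.82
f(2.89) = 129.51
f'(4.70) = 775.71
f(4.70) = 903.60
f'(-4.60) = -849.37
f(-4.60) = 1004.79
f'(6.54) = 2124.58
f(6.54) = 3434.94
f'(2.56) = 121.68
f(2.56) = 80.80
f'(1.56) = 28.19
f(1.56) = 13.60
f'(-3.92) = -533.83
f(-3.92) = 540.02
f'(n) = 8*n^3 - 3*n^2 + 2*n + 2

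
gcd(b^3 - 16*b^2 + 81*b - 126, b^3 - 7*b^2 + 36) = b^2 - 9*b + 18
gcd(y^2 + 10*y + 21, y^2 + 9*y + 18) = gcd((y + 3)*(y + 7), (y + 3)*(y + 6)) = y + 3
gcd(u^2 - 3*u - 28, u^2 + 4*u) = u + 4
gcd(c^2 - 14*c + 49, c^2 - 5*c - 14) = c - 7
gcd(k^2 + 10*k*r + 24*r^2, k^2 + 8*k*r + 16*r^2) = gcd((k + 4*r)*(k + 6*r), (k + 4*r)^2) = k + 4*r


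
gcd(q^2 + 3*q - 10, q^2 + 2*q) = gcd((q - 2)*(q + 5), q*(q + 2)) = 1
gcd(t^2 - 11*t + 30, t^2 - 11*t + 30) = t^2 - 11*t + 30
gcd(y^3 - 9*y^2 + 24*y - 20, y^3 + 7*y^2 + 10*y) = 1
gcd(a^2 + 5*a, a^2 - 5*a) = a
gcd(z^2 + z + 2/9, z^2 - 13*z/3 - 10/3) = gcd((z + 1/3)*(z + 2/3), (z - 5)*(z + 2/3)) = z + 2/3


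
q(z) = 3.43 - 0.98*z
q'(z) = -0.980000000000000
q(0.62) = 2.82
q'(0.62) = -0.98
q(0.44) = 3.00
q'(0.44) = -0.98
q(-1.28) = 4.68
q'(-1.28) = -0.98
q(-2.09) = 5.48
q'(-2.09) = -0.98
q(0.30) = 3.14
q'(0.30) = -0.98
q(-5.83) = 9.14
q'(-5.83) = -0.98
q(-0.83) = 4.24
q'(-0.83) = -0.98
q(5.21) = -1.68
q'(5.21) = -0.98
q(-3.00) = 6.37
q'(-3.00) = -0.98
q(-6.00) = 9.31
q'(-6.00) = -0.98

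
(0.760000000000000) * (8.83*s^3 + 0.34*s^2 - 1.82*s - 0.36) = 6.7108*s^3 + 0.2584*s^2 - 1.3832*s - 0.2736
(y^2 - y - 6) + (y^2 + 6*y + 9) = 2*y^2 + 5*y + 3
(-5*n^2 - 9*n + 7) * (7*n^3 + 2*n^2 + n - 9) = -35*n^5 - 73*n^4 + 26*n^3 + 50*n^2 + 88*n - 63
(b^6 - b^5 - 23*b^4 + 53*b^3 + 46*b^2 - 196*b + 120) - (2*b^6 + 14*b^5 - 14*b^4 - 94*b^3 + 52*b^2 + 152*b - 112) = -b^6 - 15*b^5 - 9*b^4 + 147*b^3 - 6*b^2 - 348*b + 232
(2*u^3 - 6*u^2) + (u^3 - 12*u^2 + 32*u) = 3*u^3 - 18*u^2 + 32*u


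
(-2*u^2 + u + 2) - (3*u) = -2*u^2 - 2*u + 2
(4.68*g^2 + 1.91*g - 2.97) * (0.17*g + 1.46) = 0.7956*g^3 + 7.1575*g^2 + 2.2837*g - 4.3362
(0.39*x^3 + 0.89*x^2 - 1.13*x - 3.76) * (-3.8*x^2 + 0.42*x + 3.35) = -1.482*x^5 - 3.2182*x^4 + 5.9743*x^3 + 16.7949*x^2 - 5.3647*x - 12.596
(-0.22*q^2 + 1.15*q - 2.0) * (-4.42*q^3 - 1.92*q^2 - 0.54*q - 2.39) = 0.9724*q^5 - 4.6606*q^4 + 6.7508*q^3 + 3.7448*q^2 - 1.6685*q + 4.78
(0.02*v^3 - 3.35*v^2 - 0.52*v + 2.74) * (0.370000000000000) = 0.0074*v^3 - 1.2395*v^2 - 0.1924*v + 1.0138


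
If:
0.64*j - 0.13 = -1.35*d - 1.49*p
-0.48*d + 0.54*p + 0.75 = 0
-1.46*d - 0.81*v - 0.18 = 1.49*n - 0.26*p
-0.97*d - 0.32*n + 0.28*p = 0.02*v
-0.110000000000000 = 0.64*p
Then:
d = 1.37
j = -2.28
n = -4.67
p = -0.17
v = 5.84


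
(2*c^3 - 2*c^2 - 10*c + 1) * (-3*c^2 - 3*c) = -6*c^5 + 36*c^3 + 27*c^2 - 3*c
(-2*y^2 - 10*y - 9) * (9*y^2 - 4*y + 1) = -18*y^4 - 82*y^3 - 43*y^2 + 26*y - 9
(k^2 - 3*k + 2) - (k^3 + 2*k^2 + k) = -k^3 - k^2 - 4*k + 2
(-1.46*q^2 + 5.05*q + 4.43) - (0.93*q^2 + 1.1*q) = -2.39*q^2 + 3.95*q + 4.43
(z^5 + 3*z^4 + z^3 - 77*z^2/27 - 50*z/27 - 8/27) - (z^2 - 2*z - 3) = z^5 + 3*z^4 + z^3 - 104*z^2/27 + 4*z/27 + 73/27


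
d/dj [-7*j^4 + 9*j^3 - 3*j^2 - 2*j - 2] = -28*j^3 + 27*j^2 - 6*j - 2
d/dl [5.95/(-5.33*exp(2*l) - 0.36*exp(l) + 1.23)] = (63.427*exp(l) + 2.142)*exp(l)/(5.33*exp(2*l) + 0.36*exp(l) - 1.23)^2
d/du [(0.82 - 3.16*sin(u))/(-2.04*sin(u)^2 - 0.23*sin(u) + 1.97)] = (-6.4464*sin(u)^2 + 3.3456*sin(u) - 6.0366)*cos(u)/(4.1616*sin(u)^4 + 0.9384*sin(u)^3 - 7.9847*sin(u)^2 - 0.9062*sin(u) + 3.8809)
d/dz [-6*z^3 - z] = -18*z^2 - 1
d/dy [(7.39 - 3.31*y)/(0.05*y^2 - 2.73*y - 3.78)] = (0.1655*y^2 - 0.739000000000001*y + 32.6865)/(0.0025*y^4 - 0.273*y^3 + 7.0749*y^2 + 20.6388*y + 14.2884)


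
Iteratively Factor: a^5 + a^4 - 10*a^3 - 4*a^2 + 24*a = (a - 2)*(a^4 + 3*a^3 - 4*a^2 - 12*a) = (a - 2)*(a + 2)*(a^3 + a^2 - 6*a) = (a - 2)^2*(a + 2)*(a^2 + 3*a) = a*(a - 2)^2*(a + 2)*(a + 3)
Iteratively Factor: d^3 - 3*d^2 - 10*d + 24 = (d - 4)*(d^2 + d - 6) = (d - 4)*(d + 3)*(d - 2)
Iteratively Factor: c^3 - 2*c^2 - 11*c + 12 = (c + 3)*(c^2 - 5*c + 4) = (c - 4)*(c + 3)*(c - 1)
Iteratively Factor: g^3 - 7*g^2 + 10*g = (g - 5)*(g^2 - 2*g) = g*(g - 5)*(g - 2)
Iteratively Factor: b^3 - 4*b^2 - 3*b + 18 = (b + 2)*(b^2 - 6*b + 9) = (b - 3)*(b + 2)*(b - 3)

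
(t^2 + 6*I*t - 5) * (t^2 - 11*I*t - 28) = t^4 - 5*I*t^3 + 33*t^2 - 113*I*t + 140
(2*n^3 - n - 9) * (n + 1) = 2*n^4 + 2*n^3 - n^2 - 10*n - 9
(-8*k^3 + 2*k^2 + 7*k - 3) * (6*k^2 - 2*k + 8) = -48*k^5 + 28*k^4 - 26*k^3 - 16*k^2 + 62*k - 24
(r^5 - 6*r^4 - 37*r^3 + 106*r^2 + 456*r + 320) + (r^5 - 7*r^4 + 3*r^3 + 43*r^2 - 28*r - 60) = 2*r^5 - 13*r^4 - 34*r^3 + 149*r^2 + 428*r + 260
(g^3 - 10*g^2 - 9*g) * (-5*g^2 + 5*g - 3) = -5*g^5 + 55*g^4 - 8*g^3 - 15*g^2 + 27*g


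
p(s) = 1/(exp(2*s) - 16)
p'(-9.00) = 0.00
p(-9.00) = -0.06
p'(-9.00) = 0.00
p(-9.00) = -0.06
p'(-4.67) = -0.00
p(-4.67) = -0.06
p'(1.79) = -0.18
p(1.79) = 0.05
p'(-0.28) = -0.00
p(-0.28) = -0.06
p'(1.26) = -1.95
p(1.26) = -0.28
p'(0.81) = -0.08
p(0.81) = -0.09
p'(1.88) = -0.12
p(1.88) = 0.04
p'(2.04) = -0.06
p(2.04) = 0.02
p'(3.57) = -0.00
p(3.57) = 0.00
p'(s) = -2*exp(2*s)/(exp(2*s) - 16)^2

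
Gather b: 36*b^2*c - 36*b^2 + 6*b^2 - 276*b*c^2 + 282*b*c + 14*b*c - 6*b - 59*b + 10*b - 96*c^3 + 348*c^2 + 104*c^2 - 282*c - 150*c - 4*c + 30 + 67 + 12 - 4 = b^2*(36*c - 30) + b*(-276*c^2 + 296*c - 55) - 96*c^3 + 452*c^2 - 436*c + 105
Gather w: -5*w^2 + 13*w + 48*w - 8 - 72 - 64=-5*w^2 + 61*w - 144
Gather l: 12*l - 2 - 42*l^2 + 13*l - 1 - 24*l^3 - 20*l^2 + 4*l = -24*l^3 - 62*l^2 + 29*l - 3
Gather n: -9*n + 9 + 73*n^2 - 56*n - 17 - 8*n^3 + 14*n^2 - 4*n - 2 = -8*n^3 + 87*n^2 - 69*n - 10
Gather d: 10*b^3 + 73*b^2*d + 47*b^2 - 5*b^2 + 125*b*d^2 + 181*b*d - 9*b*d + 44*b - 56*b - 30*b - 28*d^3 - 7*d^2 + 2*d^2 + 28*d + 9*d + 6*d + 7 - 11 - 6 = 10*b^3 + 42*b^2 - 42*b - 28*d^3 + d^2*(125*b - 5) + d*(73*b^2 + 172*b + 43) - 10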